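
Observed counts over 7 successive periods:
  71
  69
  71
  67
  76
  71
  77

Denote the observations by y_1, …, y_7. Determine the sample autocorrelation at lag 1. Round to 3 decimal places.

Mean ȳ = (71 + 69 + 71 + 67 + 76 + 71 + 77)/7 = 71.7143
Numerator Σ_{t=1}^{6}(y_t−ȳ)(y_{t+1}−ȳ) = -19.7959
Denominator Σ(y_t−ȳ)² = 77.4286
r_1 = -19.7959 / 77.4286 = -0.256

-0.256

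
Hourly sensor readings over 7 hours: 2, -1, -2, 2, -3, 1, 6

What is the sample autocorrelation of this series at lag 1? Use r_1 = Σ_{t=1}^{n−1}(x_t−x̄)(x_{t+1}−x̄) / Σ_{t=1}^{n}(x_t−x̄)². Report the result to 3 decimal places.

-0.097

Mean x̄ = (2 − 1 − 2 + 2 − 3 + 1 + 6)/7 = 0.7143
Deviations from mean: 1.2857, -1.7143, -2.7143, 1.2857, -3.7143, 0.2857, 5.2857
Numerator Σ_{t=1}^{6}(x_t−x̄)(x_{t+1}−x̄) = -5.3673
Denominator Σ(x_t−x̄)² = 55.4286
r_1 = -5.3673 / 55.4286 = -0.097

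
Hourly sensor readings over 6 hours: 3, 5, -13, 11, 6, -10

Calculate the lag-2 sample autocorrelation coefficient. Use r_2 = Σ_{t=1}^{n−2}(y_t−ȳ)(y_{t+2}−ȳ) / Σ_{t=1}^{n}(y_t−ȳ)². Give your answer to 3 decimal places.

-0.373

Mean ȳ = (3 + 5 − 13 + 11 + 6 − 10)/6 = 0.3333
Σ(y_t−ȳ)(y_{t+2}−ȳ) = (-35.5556) + (49.7778) + (-75.5556) + (-110.2222) = -171.5556
Denominator Σ(y_t−ȳ)² = 459.3333
r_2 = -171.5556 / 459.3333 = -0.373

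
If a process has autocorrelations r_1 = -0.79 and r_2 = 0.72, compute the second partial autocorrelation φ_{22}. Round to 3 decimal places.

0.255

φ_{22} = (r_2 − r_1²) / (1 − r_1²)
r_1² = (-0.79)² = 0.6241
Numerator = 0.72 − 0.6241 = 0.0959; denominator = 1 − 0.6241 = 0.3759
φ_{22} = 0.0959 / 0.3759 = 0.255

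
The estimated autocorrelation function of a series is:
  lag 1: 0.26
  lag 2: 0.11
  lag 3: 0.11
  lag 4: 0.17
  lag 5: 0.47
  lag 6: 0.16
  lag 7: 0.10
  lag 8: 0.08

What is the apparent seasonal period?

The largest autocorrelation is r_5 = 0.47; the remaining lags stay at or below 0.26. The elevated value at lag 1 (0.26), dropping to 0.11 at lag 2, reflects decaying short-term dependence rather than seasonality.
The dominant spike at lag 5 indicates a seasonal period of 5.

5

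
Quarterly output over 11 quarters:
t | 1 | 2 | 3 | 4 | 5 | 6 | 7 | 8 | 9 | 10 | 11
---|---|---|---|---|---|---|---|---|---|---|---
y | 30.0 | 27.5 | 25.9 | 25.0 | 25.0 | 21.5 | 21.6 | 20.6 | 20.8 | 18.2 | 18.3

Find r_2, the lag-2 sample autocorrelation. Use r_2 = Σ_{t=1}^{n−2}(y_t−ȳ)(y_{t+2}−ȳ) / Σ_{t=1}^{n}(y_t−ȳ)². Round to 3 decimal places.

0.398

Mean ȳ = (30.0 + 27.5 + 25.9 + 25.0 + 25.0 + 21.5 + 21.6 + 20.6 + 20.8 + 18.2 + 18.3)/11 = 23.1273
Numerator Σ_{t=1}^{9}(y_t−ȳ)(y_{t+2}−ȳ) = 57.8840
Denominator Σ(y_t−ȳ)² = 145.4218
r_2 = 57.8840 / 145.4218 = 0.398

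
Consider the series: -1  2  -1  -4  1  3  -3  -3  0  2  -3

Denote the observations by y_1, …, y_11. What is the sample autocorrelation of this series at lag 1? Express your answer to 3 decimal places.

Mean ȳ = (-1 + 2 − 1 − 4 + 1 + 3 − 3 − 3 + 0 + 2 − 3)/11 = -0.6364
Numerator Σ_{t=1}^{10}(y_t−ȳ)(y_{t+1}−ȳ) = -9.3140
Denominator Σ(y_t−ȳ)² = 58.5455
r_1 = -9.3140 / 58.5455 = -0.159

-0.159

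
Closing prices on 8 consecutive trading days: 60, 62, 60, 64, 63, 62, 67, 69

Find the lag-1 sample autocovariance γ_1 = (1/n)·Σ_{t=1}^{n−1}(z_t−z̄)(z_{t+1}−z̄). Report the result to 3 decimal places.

2.857

Mean z̄ = (60 + 62 + 60 + 64 + 63 + 62 + 67 + 69)/8 = 63.3750
Deviations: -3.3750, -1.3750, -3.3750, 0.6250, -0.3750, -1.3750, 3.6250, 5.6250
Σ_{t=1}^{7}(z_t−z̄)(z_{t+1}−z̄) = 22.8594
γ_1 = 22.8594 / 8 = 2.857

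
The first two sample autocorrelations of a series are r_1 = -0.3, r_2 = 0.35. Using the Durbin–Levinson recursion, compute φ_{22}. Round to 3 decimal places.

0.286

φ_{22} = (r_2 − r_1²) / (1 − r_1²)
r_1² = (-0.3)² = 0.09
Numerator = 0.35 − 0.0900 = 0.2600; denominator = 1 − 0.0900 = 0.9100
φ_{22} = 0.2600 / 0.9100 = 0.286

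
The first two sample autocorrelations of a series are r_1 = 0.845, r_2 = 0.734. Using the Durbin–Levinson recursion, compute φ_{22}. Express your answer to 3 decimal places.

0.070

φ_{22} = (r_2 − r_1²) / (1 − r_1²)
r_1² = (0.845)² = 0.714025
Numerator = 0.734 − 0.7140 = 0.0200; denominator = 1 − 0.7140 = 0.2860
φ_{22} = 0.0200 / 0.2860 = 0.070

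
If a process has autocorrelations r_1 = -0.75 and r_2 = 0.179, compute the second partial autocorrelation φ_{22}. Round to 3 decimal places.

φ_{22} = (r_2 − r_1²) / (1 − r_1²)
r_1² = (-0.75)² = 0.5625
Numerator = 0.179 − 0.5625 = -0.3835; denominator = 1 − 0.5625 = 0.4375
φ_{22} = -0.3835 / 0.4375 = -0.877

-0.877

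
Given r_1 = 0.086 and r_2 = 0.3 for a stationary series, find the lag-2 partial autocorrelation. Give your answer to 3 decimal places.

0.295

φ_{22} = (r_2 − r_1²) / (1 − r_1²)
r_1² = (0.086)² = 0.007396
Numerator = 0.3 − 0.0074 = 0.2926; denominator = 1 − 0.0074 = 0.9926
φ_{22} = 0.2926 / 0.9926 = 0.295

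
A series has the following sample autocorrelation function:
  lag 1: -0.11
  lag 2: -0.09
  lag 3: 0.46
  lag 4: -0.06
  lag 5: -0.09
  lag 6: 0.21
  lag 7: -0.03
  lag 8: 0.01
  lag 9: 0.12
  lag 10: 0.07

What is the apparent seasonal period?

The largest autocorrelation is r_3 = 0.46, with a weaker echo at lag 6 (0.21); the remaining lags stay at or below 0.12.
The dominant spike at lag 3 indicates a seasonal period of 3.

3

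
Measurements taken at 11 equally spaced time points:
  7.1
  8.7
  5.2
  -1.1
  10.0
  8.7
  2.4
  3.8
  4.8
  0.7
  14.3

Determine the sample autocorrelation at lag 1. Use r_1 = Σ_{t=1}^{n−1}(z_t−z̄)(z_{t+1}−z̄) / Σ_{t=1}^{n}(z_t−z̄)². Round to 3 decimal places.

-0.248

Mean z̄ = (7.1 + 8.7 + 5.2 − 1.1 + 10.0 + 8.7 + 2.4 + 3.8 + 4.8 + 0.7 + 14.3)/11 = 5.8727
Numerator Σ_{t=1}^{10}(z_t−z̄)(z_{t+1}−z̄) = -49.2907
Denominator Σ(z_t−z̄)² = 198.8818
r_1 = -49.2907 / 198.8818 = -0.248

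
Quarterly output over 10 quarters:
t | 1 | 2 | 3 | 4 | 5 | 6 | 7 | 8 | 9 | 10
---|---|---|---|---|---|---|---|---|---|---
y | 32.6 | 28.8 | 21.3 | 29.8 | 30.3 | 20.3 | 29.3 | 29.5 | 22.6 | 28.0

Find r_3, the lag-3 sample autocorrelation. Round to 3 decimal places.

0.652

Mean ȳ = (32.6 + 28.8 + 21.3 + 29.8 + 30.3 + 20.3 + 29.3 + 29.5 + 22.6 + 28.0)/10 = 27.2500
Numerator Σ_{t=1}^{7}(y_t−ȳ)(y_{t+3}−ȳ) = 105.6675
Denominator Σ(y_t−ȳ)² = 161.9850
r_3 = 105.6675 / 161.9850 = 0.652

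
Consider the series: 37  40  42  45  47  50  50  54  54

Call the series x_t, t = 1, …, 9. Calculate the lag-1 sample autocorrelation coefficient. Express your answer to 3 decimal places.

0.662

Mean x̄ = (37 + 40 + 42 + 45 + 47 + 50 + 50 + 54 + 54)/9 = 46.5556
Numerator Σ_{t=1}^{8}(x_t−x̄)(x_{t+1}−x̄) = 193.3580
Denominator Σ(x_t−x̄)² = 292.2222
r_1 = 193.3580 / 292.2222 = 0.662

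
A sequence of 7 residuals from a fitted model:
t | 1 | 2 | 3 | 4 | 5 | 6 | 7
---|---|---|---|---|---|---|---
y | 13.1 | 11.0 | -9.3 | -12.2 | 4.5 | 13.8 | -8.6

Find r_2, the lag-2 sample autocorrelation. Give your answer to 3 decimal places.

-0.608

Mean ȳ = (13.1 + 11.0 − 9.3 − 12.2 + 4.5 + 13.8 − 8.6)/7 = 1.7571
Σ(y_t−ȳ)(y_{t+2}−ȳ) = (-125.4196) + (-129.0039) + (-30.3282) + (-168.0839) + (-28.4082) = -481.2437
Denominator Σ(y_t−ȳ)² = 790.9771
r_2 = -481.2437 / 790.9771 = -0.608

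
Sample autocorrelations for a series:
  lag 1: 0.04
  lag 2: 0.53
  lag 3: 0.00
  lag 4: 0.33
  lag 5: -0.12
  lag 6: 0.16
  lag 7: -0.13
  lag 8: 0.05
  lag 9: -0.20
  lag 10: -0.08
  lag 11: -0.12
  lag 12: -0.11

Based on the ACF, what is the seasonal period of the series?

2

The largest autocorrelation is r_2 = 0.53, with weaker echoes at lags 4 (0.33) and 6 (0.16); the remaining lags stay at or below 0.05.
The dominant spike at lag 2 indicates a seasonal period of 2.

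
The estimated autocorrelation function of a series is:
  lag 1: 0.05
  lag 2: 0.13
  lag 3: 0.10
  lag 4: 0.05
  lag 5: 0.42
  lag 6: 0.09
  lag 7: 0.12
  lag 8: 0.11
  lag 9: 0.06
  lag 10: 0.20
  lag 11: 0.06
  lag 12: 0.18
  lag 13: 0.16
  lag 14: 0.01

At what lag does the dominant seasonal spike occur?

5

The largest autocorrelation is r_5 = 0.42, with a weaker echo at lag 10 (0.20); the remaining lags stay at or below 0.18.
The dominant spike at lag 5 indicates a seasonal period of 5.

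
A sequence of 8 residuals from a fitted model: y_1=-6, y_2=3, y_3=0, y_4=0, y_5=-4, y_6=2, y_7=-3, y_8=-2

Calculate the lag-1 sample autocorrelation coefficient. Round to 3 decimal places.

-0.459

Mean ȳ = (-6 + 3 + 0 + 0 − 4 + 2 − 3 − 2)/8 = -1.2500
Deviations from mean: -4.7500, 4.2500, 1.2500, 1.2500, -2.7500, 3.2500, -1.7500, -0.7500
Numerator Σ_{t=1}^{7}(y_t−ȳ)(y_{t+1}−ȳ) = -30.0625
Denominator Σ(y_t−ȳ)² = 65.5000
r_1 = -30.0625 / 65.5000 = -0.459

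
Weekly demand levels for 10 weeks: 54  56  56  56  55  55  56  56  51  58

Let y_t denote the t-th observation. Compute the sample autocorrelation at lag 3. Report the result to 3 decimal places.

Mean ȳ = (54 + 56 + 56 + 56 + 55 + 55 + 56 + 56 + 51 + 58)/10 = 55.3000
Σ(y_t−ȳ)(y_{t+3}−ȳ) = (-0.9100) + (-0.2100) + (-0.2100) + (0.4900) + (-0.2100) + (1.2900) + (1.8900) = 2.1300
Denominator Σ(y_t−ȳ)² = 30.1000
r_3 = 2.1300 / 30.1000 = 0.071

0.071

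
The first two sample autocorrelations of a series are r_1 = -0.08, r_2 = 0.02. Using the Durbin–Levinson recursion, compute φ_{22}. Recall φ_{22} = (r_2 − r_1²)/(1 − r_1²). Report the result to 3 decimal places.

φ_{22} = (r_2 − r_1²) / (1 − r_1²)
r_1² = (-0.08)² = 0.0064
Numerator = 0.02 − 0.0064 = 0.0136; denominator = 1 − 0.0064 = 0.9936
φ_{22} = 0.0136 / 0.9936 = 0.014

0.014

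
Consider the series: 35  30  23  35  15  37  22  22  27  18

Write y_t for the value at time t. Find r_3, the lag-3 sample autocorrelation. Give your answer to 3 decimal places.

Mean ȳ = (35 + 30 + 23 + 35 + 15 + 37 + 22 + 22 + 27 + 18)/10 = 26.4000
Σ(y_t−ȳ)(y_{t+3}−ȳ) = (73.9600) + (-41.0400) + (-36.0400) + (-37.8400) + (50.1600) + (6.3600) + (36.9600) = 52.5200
Denominator Σ(y_t−ȳ)² = 524.4000
r_3 = 52.5200 / 524.4000 = 0.100

0.100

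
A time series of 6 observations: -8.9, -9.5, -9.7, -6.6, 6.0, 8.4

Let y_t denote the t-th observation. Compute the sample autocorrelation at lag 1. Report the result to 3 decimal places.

0.502

Mean ȳ = (-8.9 − 9.5 − 9.7 − 6.6 + 6.0 + 8.4)/6 = -3.3833
Deviations from mean: -5.5167, -6.1167, -6.3167, -3.2167, 9.3833, 11.7833
Numerator Σ_{t=1}^{5}(y_t−ȳ)(y_{t+1}−ȳ) = 173.0831
Denominator Σ(y_t−ȳ)² = 344.9883
r_1 = 173.0831 / 344.9883 = 0.502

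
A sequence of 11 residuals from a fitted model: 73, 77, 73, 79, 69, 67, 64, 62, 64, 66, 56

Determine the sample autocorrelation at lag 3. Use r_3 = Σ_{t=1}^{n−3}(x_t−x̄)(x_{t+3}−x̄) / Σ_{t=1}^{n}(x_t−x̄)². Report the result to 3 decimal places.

0.197

Mean x̄ = (73 + 77 + 73 + 79 + 69 + 67 + 64 + 62 + 64 + 66 + 56)/11 = 68.1818
Numerator Σ_{t=1}^{8}(x_t−x̄)(x_{t+3}−x̄) = 92.7190
Denominator Σ(x_t−x̄)² = 469.6364
r_3 = 92.7190 / 469.6364 = 0.197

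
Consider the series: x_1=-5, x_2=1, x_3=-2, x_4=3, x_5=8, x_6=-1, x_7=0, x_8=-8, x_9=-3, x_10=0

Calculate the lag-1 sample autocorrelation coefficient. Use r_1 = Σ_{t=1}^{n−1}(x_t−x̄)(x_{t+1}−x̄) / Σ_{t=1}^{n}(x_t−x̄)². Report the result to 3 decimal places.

0.146

Mean x̄ = (-5 + 1 − 2 + 3 + 8 − 1 + 0 − 8 − 3 + 0)/10 = -0.7000
Numerator Σ_{t=1}^{9}(x_t−x̄)(x_{t+1}−x̄) = 25.1100
Denominator Σ(x_t−x̄)² = 172.1000
r_1 = 25.1100 / 172.1000 = 0.146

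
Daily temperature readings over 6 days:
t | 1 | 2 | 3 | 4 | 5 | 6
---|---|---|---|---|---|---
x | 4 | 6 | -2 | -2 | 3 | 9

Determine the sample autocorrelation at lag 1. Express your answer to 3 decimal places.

Mean x̄ = (4 + 6 − 2 − 2 + 3 + 9)/6 = 3.0000
Deviations from mean: 1.0000, 3.0000, -5.0000, -5.0000, 0.0000, 6.0000
Numerator Σ_{t=1}^{5}(x_t−x̄)(x_{t+1}−x̄) = 13.0000
Denominator Σ(x_t−x̄)² = 96.0000
r_1 = 13.0000 / 96.0000 = 0.135

0.135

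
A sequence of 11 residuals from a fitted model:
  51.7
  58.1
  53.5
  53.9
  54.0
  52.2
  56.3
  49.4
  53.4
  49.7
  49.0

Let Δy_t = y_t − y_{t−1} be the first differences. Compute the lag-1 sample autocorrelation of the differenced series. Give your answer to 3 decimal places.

First differences Δy: 6.4, -4.6, 0.4, 0.1, -1.8, 4.1, -6.9, 4.0, -3.7, -0.7
Mean of differences = -0.2700
Numerator Σ(Δy_t−Δȳ)(Δy_{t+1}−Δȳ) = -109.2409
Denominator Σ(Δy_t−Δȳ)² = 159.4010
r_1(Δy) = -109.2409 / 159.4010 = -0.685

-0.685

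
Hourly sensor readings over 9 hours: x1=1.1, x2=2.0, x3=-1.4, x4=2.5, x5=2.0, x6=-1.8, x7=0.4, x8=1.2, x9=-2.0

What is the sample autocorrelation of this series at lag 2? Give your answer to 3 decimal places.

Mean x̄ = (1.1 + 2.0 − 1.4 + 2.5 + 2.0 − 1.8 + 0.4 + 1.2 − 2.0)/9 = 0.4444
Numerator Σ_{t=1}^{7}(x_t−x̄)(x_{t+2}−x̄) = -7.1506
Denominator Σ(x_t−x̄)² = 24.4822
r_2 = -7.1506 / 24.4822 = -0.292

-0.292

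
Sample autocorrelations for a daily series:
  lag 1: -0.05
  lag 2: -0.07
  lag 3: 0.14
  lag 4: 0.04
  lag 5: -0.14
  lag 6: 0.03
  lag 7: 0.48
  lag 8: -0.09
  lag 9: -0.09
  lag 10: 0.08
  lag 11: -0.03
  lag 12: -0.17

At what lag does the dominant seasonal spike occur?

7

The largest autocorrelation is r_7 = 0.48; the remaining lags stay at or below 0.14.
The dominant spike at lag 7 indicates a seasonal period of 7.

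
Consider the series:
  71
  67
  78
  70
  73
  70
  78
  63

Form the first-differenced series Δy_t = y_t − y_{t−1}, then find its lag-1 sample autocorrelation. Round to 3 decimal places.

-0.597

First differences Δy: -4, 11, -8, 3, -3, 8, -15
Mean of differences = -1.1429
Numerator Σ(Δy_t−Δȳ)(Δy_{t+1}−Δȳ) = -297.7347
Denominator Σ(Δy_t−Δȳ)² = 498.8571
r_1(Δy) = -297.7347 / 498.8571 = -0.597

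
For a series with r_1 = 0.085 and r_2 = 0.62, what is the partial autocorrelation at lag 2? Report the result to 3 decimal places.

0.617

φ_{22} = (r_2 − r_1²) / (1 − r_1²)
r_1² = (0.085)² = 0.007225
Numerator = 0.62 − 0.0072 = 0.6128; denominator = 1 − 0.0072 = 0.9928
φ_{22} = 0.6128 / 0.9928 = 0.617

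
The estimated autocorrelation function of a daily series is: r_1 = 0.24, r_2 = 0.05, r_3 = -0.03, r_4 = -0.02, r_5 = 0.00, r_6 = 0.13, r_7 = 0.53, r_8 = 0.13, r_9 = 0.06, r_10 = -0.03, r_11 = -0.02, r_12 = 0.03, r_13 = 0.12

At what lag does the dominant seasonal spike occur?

The largest autocorrelation is r_7 = 0.53; the remaining lags stay at or below 0.24. The elevated value at lag 1 (0.24), dropping to 0.05 at lag 2, reflects decaying short-term dependence rather than seasonality.
The dominant spike at lag 7 indicates a seasonal period of 7.

7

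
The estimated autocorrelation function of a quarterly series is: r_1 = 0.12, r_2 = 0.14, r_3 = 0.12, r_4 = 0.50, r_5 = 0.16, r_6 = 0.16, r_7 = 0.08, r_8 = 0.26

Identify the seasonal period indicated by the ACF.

The largest autocorrelation is r_4 = 0.50, with a weaker echo at lag 8 (0.26); the remaining lags stay at or below 0.16.
The dominant spike at lag 4 indicates a seasonal period of 4.

4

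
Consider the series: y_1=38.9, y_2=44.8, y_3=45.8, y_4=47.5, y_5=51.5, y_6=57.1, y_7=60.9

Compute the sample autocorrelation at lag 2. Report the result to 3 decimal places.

Mean ȳ = (38.9 + 44.8 + 45.8 + 47.5 + 51.5 + 57.1 + 60.9)/7 = 49.5000
Σ(y_t−ȳ)(y_{t+2}−ȳ) = (39.2200) + (9.4000) + (-7.4000) + (-15.2000) + (22.8000) = 48.8200
Denominator Σ(y_t−ȳ)² = 343.8600
r_2 = 48.8200 / 343.8600 = 0.142

0.142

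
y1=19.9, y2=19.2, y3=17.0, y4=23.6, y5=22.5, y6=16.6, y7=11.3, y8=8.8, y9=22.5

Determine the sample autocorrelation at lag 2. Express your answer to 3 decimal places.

Mean ȳ = (19.9 + 19.2 + 17.0 + 23.6 + 22.5 + 16.6 + 11.3 + 8.8 + 22.5)/9 = 17.9333
Numerator Σ_{t=1}^{7}(y_t−ȳ)(y_{t+2}−ȳ) = -54.8822
Denominator Σ(y_t−ȳ)² = 209.3600
r_2 = -54.8822 / 209.3600 = -0.262

-0.262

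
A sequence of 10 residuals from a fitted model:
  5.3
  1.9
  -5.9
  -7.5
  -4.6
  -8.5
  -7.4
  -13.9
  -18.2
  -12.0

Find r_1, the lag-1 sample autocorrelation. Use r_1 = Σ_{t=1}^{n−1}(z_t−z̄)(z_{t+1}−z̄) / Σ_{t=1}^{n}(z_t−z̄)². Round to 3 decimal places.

0.570

Mean z̄ = (5.3 + 1.9 − 5.9 − 7.5 − 4.6 − 8.5 − 7.4 − 13.9 − 18.2 − 12.0)/10 = -7.0800
Numerator Σ_{t=1}^{9}(z_t−z̄)(z_{t+1}−z̄) = 249.8956
Denominator Σ(z_t−z̄)² = 438.1160
r_1 = 249.8956 / 438.1160 = 0.570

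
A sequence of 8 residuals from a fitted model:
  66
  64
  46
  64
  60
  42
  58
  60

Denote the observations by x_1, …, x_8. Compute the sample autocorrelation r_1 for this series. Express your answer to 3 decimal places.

Mean x̄ = (66 + 64 + 46 + 64 + 60 + 42 + 58 + 60)/8 = 57.5000
Deviations from mean: 8.5000, 6.5000, -11.5000, 6.5000, 2.5000, -15.5000, 0.5000, 2.5000
Σ(x_t−x̄)(x_{t+1}−x̄) = (55.2500) + (-74.7500) + (-74.7500) + (16.2500) + (-38.7500) + (-7.7500) + (1.2500) = -123.2500
Denominator Σ(x_t−x̄)² = 542.0000
r_1 = -123.2500 / 542.0000 = -0.227

-0.227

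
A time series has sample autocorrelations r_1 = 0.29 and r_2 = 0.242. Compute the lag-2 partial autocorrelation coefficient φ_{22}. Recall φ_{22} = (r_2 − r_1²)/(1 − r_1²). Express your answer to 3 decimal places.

0.172

φ_{22} = (r_2 − r_1²) / (1 − r_1²)
r_1² = (0.29)² = 0.0841
Numerator = 0.242 − 0.0841 = 0.1579; denominator = 1 − 0.0841 = 0.9159
φ_{22} = 0.1579 / 0.9159 = 0.172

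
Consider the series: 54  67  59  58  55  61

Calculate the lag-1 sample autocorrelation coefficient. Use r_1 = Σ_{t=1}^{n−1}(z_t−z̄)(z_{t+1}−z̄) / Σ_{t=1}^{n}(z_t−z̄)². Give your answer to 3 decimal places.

Mean z̄ = (54 + 67 + 59 + 58 + 55 + 61)/6 = 59.0000
Numerator Σ_{t=1}^{5}(z_t−z̄)(z_{t+1}−z̄) = -44.0000
Denominator Σ(z_t−z̄)² = 110.0000
r_1 = -44.0000 / 110.0000 = -0.400

-0.400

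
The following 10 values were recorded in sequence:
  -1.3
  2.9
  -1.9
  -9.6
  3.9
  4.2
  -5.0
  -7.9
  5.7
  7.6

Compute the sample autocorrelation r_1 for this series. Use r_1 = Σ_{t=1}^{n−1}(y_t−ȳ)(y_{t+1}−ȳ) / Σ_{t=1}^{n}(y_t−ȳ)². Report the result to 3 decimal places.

0.011

Mean ȳ = (-1.3 + 2.9 − 1.9 − 9.6 + 3.9 + 4.2 − 5.0 − 7.9 + 5.7 + 7.6)/10 = -0.1400
Numerator Σ_{t=1}^{9}(y_t−ȳ)(y_{t+1}−ȳ) = 3.5924
Denominator Σ(y_t−ȳ)² = 316.1840
r_1 = 3.5924 / 316.1840 = 0.011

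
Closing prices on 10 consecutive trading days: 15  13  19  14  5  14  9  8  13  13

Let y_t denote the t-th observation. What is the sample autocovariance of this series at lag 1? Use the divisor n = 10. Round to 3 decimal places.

Mean ȳ = (15 + 13 + 19 + 14 + 5 + 14 + 9 + 8 + 13 + 13)/10 = 12.3000
Σ_{t=1}^{9}(y_t−ȳ)(y_{t+1}−ȳ) = -0.7900
γ_1 = -0.7900 / 10 = -0.079

-0.079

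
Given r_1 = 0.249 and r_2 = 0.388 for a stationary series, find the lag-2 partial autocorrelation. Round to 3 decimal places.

φ_{22} = (r_2 − r_1²) / (1 − r_1²)
r_1² = (0.249)² = 0.062001
Numerator = 0.388 − 0.0620 = 0.3260; denominator = 1 − 0.0620 = 0.9380
φ_{22} = 0.3260 / 0.9380 = 0.348

0.348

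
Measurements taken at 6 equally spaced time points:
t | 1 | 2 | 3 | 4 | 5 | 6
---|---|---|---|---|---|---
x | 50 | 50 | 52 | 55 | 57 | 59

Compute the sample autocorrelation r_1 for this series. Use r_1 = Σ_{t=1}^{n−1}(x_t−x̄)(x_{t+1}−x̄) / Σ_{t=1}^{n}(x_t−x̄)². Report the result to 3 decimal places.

Mean x̄ = (50 + 50 + 52 + 55 + 57 + 59)/6 = 53.8333
Σ(x_t−x̄)(x_{t+1}−x̄) = (14.6944) + (7.0278) + (-2.1389) + (3.6944) + (16.3611) = 39.6389
Denominator Σ(x_t−x̄)² = 70.8333
r_1 = 39.6389 / 70.8333 = 0.560

0.560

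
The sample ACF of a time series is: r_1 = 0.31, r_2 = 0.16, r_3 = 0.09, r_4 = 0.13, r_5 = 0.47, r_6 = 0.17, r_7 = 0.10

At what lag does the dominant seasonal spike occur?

5

The largest autocorrelation is r_5 = 0.47; the remaining lags stay at or below 0.31. The elevated value at lag 1 (0.31), dropping to 0.16 at lag 2, reflects decaying short-term dependence rather than seasonality.
The dominant spike at lag 5 indicates a seasonal period of 5.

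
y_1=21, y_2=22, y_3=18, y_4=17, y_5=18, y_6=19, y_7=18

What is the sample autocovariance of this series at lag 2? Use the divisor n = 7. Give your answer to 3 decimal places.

Mean ȳ = (21 + 22 + 18 + 17 + 18 + 19 + 18)/7 = 19.0000
Deviations: 2.0000, 3.0000, -1.0000, -2.0000, -1.0000, 0.0000, -1.0000
Σ_{t=1}^{5}(y_t−ȳ)(y_{t+2}−ȳ) = -6.0000
γ_2 = -6.0000 / 7 = -0.857

-0.857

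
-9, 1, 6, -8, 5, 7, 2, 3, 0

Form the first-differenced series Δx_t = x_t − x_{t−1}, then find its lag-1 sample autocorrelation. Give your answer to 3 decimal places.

First differences Δx: 10, 5, -14, 13, 2, -5, 1, -3
Mean of differences = 1.1250
Numerator Σ(Δx_t−Δx̄)(Δx_{t+1}−Δx̄) = -197.5156
Denominator Σ(Δx_t−Δx̄)² = 518.8750
r_1(Δx) = -197.5156 / 518.8750 = -0.381

-0.381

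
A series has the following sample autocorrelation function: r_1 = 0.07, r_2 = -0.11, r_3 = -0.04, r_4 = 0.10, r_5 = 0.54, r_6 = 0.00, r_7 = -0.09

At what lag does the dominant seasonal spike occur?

The largest autocorrelation is r_5 = 0.54; the remaining lags stay at or below 0.10.
The dominant spike at lag 5 indicates a seasonal period of 5.

5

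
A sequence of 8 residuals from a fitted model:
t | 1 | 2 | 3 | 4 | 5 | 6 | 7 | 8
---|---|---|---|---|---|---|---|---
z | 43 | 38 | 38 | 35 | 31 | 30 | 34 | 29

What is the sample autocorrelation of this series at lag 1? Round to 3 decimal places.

0.395

Mean z̄ = (43 + 38 + 38 + 35 + 31 + 30 + 34 + 29)/8 = 34.7500
Deviations from mean: 8.2500, 3.2500, 3.2500, 0.2500, -3.7500, -4.7500, -0.7500, -5.7500
Σ(z_t−z̄)(z_{t+1}−z̄) = (26.8125) + (10.5625) + (0.8125) + (-0.9375) + (17.8125) + (3.5625) + (4.3125) = 62.9375
Denominator Σ(z_t−z̄)² = 159.5000
r_1 = 62.9375 / 159.5000 = 0.395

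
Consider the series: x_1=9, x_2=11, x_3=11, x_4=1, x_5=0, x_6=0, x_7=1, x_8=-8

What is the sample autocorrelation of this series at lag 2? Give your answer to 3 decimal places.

0.170

Mean x̄ = (9 + 11 + 11 + 1 + 0 + 0 + 1 − 8)/8 = 3.1250
Σ(x_t−x̄)(x_{t+2}−x̄) = (46.2656) + (-16.7344) + (-24.6094) + (6.6406) + (6.6406) + (34.7656) = 52.9688
Denominator Σ(x_t−x̄)² = 310.8750
r_2 = 52.9688 / 310.8750 = 0.170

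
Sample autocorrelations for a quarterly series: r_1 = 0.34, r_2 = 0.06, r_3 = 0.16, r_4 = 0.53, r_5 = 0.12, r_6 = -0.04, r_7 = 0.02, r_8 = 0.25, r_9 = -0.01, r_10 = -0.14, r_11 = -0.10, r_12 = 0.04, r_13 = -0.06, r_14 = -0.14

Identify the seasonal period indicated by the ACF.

The largest autocorrelation is r_4 = 0.53; the remaining lags stay at or below 0.34. The elevated value at lag 1 (0.34), dropping to 0.06 at lag 2, reflects decaying short-term dependence rather than seasonality.
The dominant spike at lag 4 indicates a seasonal period of 4.

4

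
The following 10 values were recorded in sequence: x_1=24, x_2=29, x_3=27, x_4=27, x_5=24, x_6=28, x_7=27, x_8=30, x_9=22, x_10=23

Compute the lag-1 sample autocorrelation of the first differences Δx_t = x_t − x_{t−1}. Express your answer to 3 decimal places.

First differences Δx: 5, -2, 0, -3, 4, -1, 3, -8, 1
Mean of differences = -0.1111
Numerator Σ(Δx_t−Δx̄)(Δx_{t+1}−Δx̄) = -61.7901
Denominator Σ(Δx_t−Δx̄)² = 128.8889
r_1(Δx) = -61.7901 / 128.8889 = -0.479

-0.479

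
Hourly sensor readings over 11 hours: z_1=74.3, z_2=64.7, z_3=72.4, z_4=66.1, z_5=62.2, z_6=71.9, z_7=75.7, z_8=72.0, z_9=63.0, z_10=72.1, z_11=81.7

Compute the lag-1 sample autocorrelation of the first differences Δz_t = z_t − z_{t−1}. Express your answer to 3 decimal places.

-0.138

First differences Δz: -9.6, 7.7, -6.3, -3.9, 9.7, 3.8, -3.7, -9.0, 9.1, 9.6
Mean of differences = 0.7400
Numerator Σ(Δz_t−Δz̄)(Δz_{t+1}−Δz̄) = -80.1536
Denominator Σ(Δz_t−Δz̄)² = 579.0640
r_1(Δz) = -80.1536 / 579.0640 = -0.138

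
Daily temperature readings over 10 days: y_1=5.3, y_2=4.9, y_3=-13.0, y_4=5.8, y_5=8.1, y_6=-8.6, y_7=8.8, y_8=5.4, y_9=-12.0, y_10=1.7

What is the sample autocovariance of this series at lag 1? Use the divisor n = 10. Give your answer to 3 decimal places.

Mean ȳ = (5.3 + 4.9 − 13.0 + 5.8 + 8.1 − 8.6 + 8.8 + 5.4 − 12.0 + 1.7)/10 = 0.6400
Σ_{t=1}^{9}(y_t−ȳ)(y_{t+1}−ȳ) = -249.1956
γ_1 = -249.1956 / 10 = -24.920

-24.920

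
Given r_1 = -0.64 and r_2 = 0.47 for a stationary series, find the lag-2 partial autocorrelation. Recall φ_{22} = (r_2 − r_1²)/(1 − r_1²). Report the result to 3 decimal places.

φ_{22} = (r_2 − r_1²) / (1 − r_1²)
r_1² = (-0.64)² = 0.4096
Numerator = 0.47 − 0.4096 = 0.0604; denominator = 1 − 0.4096 = 0.5904
φ_{22} = 0.0604 / 0.5904 = 0.102

0.102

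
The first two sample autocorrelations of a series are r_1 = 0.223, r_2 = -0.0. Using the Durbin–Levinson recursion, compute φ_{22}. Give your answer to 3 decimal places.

φ_{22} = (r_2 − r_1²) / (1 − r_1²)
r_1² = (0.223)² = 0.049729
Numerator = -0.0 − 0.0497 = -0.0497; denominator = 1 − 0.0497 = 0.9503
φ_{22} = -0.0497 / 0.9503 = -0.052

-0.052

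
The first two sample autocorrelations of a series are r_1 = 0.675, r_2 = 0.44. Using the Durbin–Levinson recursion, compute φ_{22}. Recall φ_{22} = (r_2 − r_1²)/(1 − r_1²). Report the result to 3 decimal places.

-0.029

φ_{22} = (r_2 − r_1²) / (1 − r_1²)
r_1² = (0.675)² = 0.455625
Numerator = 0.44 − 0.4556 = -0.0156; denominator = 1 − 0.4556 = 0.5444
φ_{22} = -0.0156 / 0.5444 = -0.029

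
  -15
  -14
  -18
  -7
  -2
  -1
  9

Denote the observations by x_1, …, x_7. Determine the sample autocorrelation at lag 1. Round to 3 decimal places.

0.472

Mean x̄ = (-15 − 14 − 18 − 7 − 2 − 1 + 9)/7 = -6.8571
Deviations from mean: -8.1429, -7.1429, -11.1429, -0.1429, 4.8571, 5.8571, 15.8571
Σ(x_t−x̄)(x_{t+1}−x̄) = (58.1633) + (79.5918) + (1.5918) + (-0.6939) + (28.4490) + (92.8776) = 259.9796
Denominator Σ(x_t−x̄)² = 550.8571
r_1 = 259.9796 / 550.8571 = 0.472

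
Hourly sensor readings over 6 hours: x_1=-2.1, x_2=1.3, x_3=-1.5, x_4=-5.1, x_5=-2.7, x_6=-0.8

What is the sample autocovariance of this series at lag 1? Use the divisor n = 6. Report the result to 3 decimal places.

Mean x̄ = (-2.1 + 1.3 − 1.5 − 5.1 − 2.7 − 0.8)/6 = -1.8167
Σ_{t=1}^{5}(x_t−x̄)(x_{t+1}−x̄) = 1.0664
γ_1 = 1.0664 / 6 = 0.178

0.178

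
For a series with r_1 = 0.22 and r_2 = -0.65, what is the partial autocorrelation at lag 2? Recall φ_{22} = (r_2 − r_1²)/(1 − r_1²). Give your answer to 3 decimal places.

-0.734

φ_{22} = (r_2 − r_1²) / (1 − r_1²)
r_1² = (0.22)² = 0.0484
Numerator = -0.65 − 0.0484 = -0.6984; denominator = 1 − 0.0484 = 0.9516
φ_{22} = -0.6984 / 0.9516 = -0.734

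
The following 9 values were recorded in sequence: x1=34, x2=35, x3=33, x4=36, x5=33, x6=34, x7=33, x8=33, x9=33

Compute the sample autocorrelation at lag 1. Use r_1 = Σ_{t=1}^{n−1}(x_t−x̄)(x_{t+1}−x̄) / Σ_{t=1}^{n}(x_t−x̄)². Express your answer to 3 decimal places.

Mean x̄ = (34 + 35 + 33 + 36 + 33 + 34 + 33 + 33 + 33)/9 = 33.7778
Numerator Σ_{t=1}^{8}(x_t−x̄)(x_{t+1}−x̄) = -3.2716
Denominator Σ(x_t−x̄)² = 9.5556
r_1 = -3.2716 / 9.5556 = -0.342

-0.342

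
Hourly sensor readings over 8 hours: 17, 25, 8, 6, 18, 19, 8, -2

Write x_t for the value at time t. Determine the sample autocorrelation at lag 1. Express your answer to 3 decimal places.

Mean x̄ = (17 + 25 + 8 + 6 + 18 + 19 + 8 − 2)/8 = 12.3750
Numerator Σ_{t=1}^{7}(x_t−x̄)(x_{t+1}−x̄) = 66.3594
Denominator Σ(x_t−x̄)² = 541.8750
r_1 = 66.3594 / 541.8750 = 0.122

0.122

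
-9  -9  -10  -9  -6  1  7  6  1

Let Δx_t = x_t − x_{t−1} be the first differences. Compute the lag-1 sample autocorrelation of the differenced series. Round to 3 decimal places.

0.399

First differences Δx: 0, -1, 1, 3, 7, 6, -1, -5
Mean of differences = 1.2500
Numerator Σ(Δx_t−Δx̄)(Δx_{t+1}−Δx̄) = 43.6875
Denominator Σ(Δx_t−Δx̄)² = 109.5000
r_1(Δx) = 43.6875 / 109.5000 = 0.399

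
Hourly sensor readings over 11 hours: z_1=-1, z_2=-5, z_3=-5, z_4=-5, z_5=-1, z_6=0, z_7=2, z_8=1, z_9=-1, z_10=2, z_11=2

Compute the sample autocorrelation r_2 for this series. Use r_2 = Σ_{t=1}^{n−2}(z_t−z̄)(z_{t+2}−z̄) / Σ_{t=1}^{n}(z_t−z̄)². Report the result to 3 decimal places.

Mean z̄ = (-1 − 5 − 5 − 5 − 1 + 0 + 2 + 1 − 1 + 2 + 2)/11 = -1.0000
Numerator Σ_{t=1}^{9}(z_t−z̄)(z_{t+2}−z̄) = 20.0000
Denominator Σ(z_t−z̄)² = 80.0000
r_2 = 20.0000 / 80.0000 = 0.250

0.250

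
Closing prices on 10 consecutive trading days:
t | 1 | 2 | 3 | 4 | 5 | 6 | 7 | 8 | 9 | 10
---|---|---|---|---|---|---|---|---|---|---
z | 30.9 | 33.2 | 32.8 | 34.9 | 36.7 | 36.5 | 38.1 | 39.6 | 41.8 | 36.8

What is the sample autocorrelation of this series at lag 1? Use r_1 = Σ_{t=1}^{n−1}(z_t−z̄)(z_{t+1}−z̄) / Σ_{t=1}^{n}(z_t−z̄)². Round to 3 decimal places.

0.612

Mean z̄ = (30.9 + 33.2 + 32.8 + 34.9 + 36.7 + 36.5 + 38.1 + 39.6 + 41.8 + 36.8)/10 = 36.1300
Numerator Σ_{t=1}^{9}(z_t−z̄)(z_{t+1}−z̄) = 59.7251
Denominator Σ(z_t−z̄)² = 97.5210
r_1 = 59.7251 / 97.5210 = 0.612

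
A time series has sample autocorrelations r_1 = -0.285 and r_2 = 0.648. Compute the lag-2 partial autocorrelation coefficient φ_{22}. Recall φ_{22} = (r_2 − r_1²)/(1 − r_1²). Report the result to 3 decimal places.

φ_{22} = (r_2 − r_1²) / (1 − r_1²)
r_1² = (-0.285)² = 0.081225
Numerator = 0.648 − 0.0812 = 0.5668; denominator = 1 − 0.0812 = 0.9188
φ_{22} = 0.5668 / 0.9188 = 0.617

0.617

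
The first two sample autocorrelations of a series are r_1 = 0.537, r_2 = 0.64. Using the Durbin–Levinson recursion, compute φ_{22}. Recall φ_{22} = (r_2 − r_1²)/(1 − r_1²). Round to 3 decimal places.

0.494

φ_{22} = (r_2 − r_1²) / (1 − r_1²)
r_1² = (0.537)² = 0.288369
Numerator = 0.64 − 0.2884 = 0.3516; denominator = 1 − 0.2884 = 0.7116
φ_{22} = 0.3516 / 0.7116 = 0.494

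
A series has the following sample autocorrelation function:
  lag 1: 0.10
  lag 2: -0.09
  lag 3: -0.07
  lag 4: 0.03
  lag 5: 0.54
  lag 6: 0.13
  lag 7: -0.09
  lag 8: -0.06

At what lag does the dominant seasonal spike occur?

5

The largest autocorrelation is r_5 = 0.54; the remaining lags stay at or below 0.13.
The dominant spike at lag 5 indicates a seasonal period of 5.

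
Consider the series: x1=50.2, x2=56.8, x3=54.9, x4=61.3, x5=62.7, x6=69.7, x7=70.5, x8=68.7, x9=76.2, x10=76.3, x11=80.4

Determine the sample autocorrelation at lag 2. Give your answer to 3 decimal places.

Mean x̄ = (50.2 + 56.8 + 54.9 + 61.3 + 62.7 + 69.7 + 70.5 + 68.7 + 76.2 + 76.3 + 80.4)/11 = 66.1545
Numerator Σ_{t=1}^{9}(x_t−x̄)(x_{t+2}−x̄) = 453.2331
Denominator Σ(x_t−x̄)² = 948.9273
r_2 = 453.2331 / 948.9273 = 0.478

0.478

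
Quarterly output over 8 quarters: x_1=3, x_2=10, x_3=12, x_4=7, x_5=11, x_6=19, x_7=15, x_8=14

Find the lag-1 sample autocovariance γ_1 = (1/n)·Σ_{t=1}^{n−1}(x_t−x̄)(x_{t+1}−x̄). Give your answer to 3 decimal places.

Mean x̄ = (3 + 10 + 12 + 7 + 11 + 19 + 15 + 14)/8 = 11.3750
Deviations: -8.3750, -1.3750, 0.6250, -4.3750, -0.3750, 7.6250, 3.6250, 2.6250
Σ_{t=1}^{7}(x_t−x̄)(x_{t+1}−x̄) = 43.8594
γ_1 = 43.8594 / 8 = 5.482

5.482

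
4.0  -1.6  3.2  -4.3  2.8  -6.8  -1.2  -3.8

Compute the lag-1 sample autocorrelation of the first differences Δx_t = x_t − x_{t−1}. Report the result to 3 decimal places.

-0.897

First differences Δx: -5.6, 4.8, -7.5, 7.1, -9.6, 5.6, -2.6
Mean of differences = -1.1143
Numerator Σ(Δx_t−Δx̄)(Δx_{t+1}−Δx̄) = -253.4059
Denominator Σ(Δx_t−Δx̄)² = 282.6486
r_1(Δx) = -253.4059 / 282.6486 = -0.897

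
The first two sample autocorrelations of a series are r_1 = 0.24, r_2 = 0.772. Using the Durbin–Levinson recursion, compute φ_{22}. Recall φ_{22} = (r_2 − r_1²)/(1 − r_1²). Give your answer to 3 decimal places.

φ_{22} = (r_2 − r_1²) / (1 − r_1²)
r_1² = (0.24)² = 0.0576
Numerator = 0.772 − 0.0576 = 0.7144; denominator = 1 − 0.0576 = 0.9424
φ_{22} = 0.7144 / 0.9424 = 0.758

0.758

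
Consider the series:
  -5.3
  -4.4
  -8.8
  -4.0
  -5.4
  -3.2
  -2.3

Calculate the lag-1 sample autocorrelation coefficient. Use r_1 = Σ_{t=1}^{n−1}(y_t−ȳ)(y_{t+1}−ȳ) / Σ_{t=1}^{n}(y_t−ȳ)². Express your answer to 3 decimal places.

Mean ȳ = (-5.3 − 4.4 − 8.8 − 4.0 − 5.4 − 3.2 − 2.3)/7 = -4.7714
Deviations from mean: -0.5286, 0.3714, -4.0286, 0.7714, -0.6286, 1.5714, 2.4714
Numerator Σ_{t=1}^{6}(y_t−ȳ)(y_{t+1}−ȳ) = -2.3894
Denominator Σ(y_t−ȳ)² = 26.2143
r_1 = -2.3894 / 26.2143 = -0.091

-0.091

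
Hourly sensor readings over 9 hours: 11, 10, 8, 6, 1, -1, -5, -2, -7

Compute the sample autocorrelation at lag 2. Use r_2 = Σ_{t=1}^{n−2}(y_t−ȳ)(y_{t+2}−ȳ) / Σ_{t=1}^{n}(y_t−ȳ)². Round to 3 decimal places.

0.426

Mean ȳ = (11 + 10 + 8 + 6 + 1 − 1 − 5 − 2 − 7)/9 = 2.3333
Numerator Σ_{t=1}^{7}(y_t−ȳ)(y_{t+2}−ȳ) = 150.1111
Denominator Σ(y_t−ȳ)² = 352.0000
r_2 = 150.1111 / 352.0000 = 0.426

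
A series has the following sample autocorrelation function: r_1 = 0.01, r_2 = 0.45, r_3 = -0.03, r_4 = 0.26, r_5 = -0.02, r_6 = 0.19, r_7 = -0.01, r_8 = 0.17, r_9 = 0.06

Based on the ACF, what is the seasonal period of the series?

The largest autocorrelation is r_2 = 0.45, with weaker echoes at lags 4 (0.26), 6 (0.19) and 8 (0.17); the remaining lags stay at or below 0.06.
The dominant spike at lag 2 indicates a seasonal period of 2.

2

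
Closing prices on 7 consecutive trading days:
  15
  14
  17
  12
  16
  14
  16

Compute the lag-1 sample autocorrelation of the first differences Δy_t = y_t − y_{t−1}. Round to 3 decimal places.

First differences Δy: -1, 3, -5, 4, -2, 2
Mean of differences = 0.1667
Numerator Σ(Δy_t−Δȳ)(Δy_{t+1}−Δȳ) = -50.0278
Denominator Σ(Δy_t−Δȳ)² = 58.8333
r_1(Δy) = -50.0278 / 58.8333 = -0.850

-0.850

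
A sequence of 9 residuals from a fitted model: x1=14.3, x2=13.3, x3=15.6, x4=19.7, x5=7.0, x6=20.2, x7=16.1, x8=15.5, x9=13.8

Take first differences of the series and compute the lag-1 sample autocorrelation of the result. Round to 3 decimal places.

-0.695

First differences Δx: -1.0, 2.3, 4.1, -12.7, 13.2, -4.1, -0.6, -1.7
Mean of differences = -0.0625
Numerator Σ(Δx_t−Δx̄)(Δx_{t+1}−Δx̄) = -263.0864
Denominator Σ(Δx_t−Δx̄)² = 378.6588
r_1(Δx) = -263.0864 / 378.6588 = -0.695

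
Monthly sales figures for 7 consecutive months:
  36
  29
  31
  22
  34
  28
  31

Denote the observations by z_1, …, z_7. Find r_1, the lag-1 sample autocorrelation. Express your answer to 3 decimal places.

Mean z̄ = (36 + 29 + 31 + 22 + 34 + 28 + 31)/7 = 30.1429
Σ(z_t−z̄)(z_{t+1}−z̄) = (-6.6939) + (-0.9796) + (-6.9796) + (-31.4082) + (-8.2653) + (-1.8367) = -56.1633
Denominator Σ(z_t−z̄)² = 122.8571
r_1 = -56.1633 / 122.8571 = -0.457

-0.457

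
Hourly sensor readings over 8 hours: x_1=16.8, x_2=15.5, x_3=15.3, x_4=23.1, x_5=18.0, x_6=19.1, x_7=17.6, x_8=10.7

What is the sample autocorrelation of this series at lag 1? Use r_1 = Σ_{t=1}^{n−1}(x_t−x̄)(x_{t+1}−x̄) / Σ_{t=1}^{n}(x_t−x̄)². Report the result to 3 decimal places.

-0.022

Mean x̄ = (16.8 + 15.5 + 15.3 + 23.1 + 18.0 + 19.1 + 17.6 + 10.7)/8 = 17.0125
Numerator Σ_{t=1}^{7}(x_t−x̄)(x_{t+1}−x̄) = -1.9227
Denominator Σ(x_t−x̄)² = 87.8488
r_1 = -1.9227 / 87.8488 = -0.022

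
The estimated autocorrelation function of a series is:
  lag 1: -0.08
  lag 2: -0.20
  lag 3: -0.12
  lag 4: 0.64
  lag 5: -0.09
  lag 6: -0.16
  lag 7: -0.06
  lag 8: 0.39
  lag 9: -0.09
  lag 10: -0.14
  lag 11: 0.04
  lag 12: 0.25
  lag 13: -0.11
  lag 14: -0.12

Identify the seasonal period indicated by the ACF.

4

The largest autocorrelation is r_4 = 0.64, with weaker echoes at lags 8 (0.39) and 12 (0.25); the remaining lags stay at or below 0.04.
The dominant spike at lag 4 indicates a seasonal period of 4.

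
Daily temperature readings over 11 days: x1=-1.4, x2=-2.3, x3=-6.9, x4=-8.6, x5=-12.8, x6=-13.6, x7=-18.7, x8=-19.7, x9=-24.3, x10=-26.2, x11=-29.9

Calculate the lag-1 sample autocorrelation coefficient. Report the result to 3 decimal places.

0.723

Mean x̄ = (-1.4 − 2.3 − 6.9 − 8.6 − 12.8 − 13.6 − 18.7 − 19.7 − 24.3 − 26.2 − 29.9)/11 = -14.9455
Numerator Σ_{t=1}^{10}(x_t−x̄)(x_{t+1}−x̄) = 671.4434
Denominator Σ(x_t−x̄)² = 929.3073
r_1 = 671.4434 / 929.3073 = 0.723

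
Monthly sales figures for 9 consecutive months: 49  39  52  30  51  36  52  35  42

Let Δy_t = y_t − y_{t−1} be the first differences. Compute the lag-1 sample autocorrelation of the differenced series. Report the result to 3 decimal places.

-0.911

First differences Δy: -10, 13, -22, 21, -15, 16, -17, 7
Mean of differences = -0.8750
Numerator Σ(Δy_t−Δȳ)(Δy_{t+1}−Δȳ) = -1828.2656
Denominator Σ(Δy_t−Δȳ)² = 2006.8750
r_1(Δy) = -1828.2656 / 2006.8750 = -0.911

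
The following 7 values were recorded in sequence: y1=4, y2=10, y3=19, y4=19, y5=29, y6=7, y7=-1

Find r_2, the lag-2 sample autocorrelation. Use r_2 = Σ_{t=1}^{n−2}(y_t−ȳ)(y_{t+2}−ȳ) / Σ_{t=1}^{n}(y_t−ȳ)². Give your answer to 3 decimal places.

-0.341

Mean ȳ = (4 + 10 + 19 + 19 + 29 + 7 − 1)/7 = 12.4286
Deviations from mean: -8.4286, -2.4286, 6.5714, 6.5714, 16.5714, -5.4286, -13.4286
Σ(y_t−ȳ)(y_{t+2}−ȳ) = (-55.3878) + (-15.9592) + (108.8980) + (-35.6735) + (-222.5306) = -220.6531
Denominator Σ(y_t−ȳ)² = 647.7143
r_2 = -220.6531 / 647.7143 = -0.341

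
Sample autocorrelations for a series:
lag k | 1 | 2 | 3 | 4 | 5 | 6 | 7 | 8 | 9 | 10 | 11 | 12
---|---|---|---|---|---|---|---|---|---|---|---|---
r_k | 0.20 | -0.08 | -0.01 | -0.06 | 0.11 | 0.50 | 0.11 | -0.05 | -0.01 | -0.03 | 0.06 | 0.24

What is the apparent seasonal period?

The largest autocorrelation is r_6 = 0.50, with a weaker echo at lag 12 (0.24); the remaining lags stay at or below 0.20.
The dominant spike at lag 6 indicates a seasonal period of 6.

6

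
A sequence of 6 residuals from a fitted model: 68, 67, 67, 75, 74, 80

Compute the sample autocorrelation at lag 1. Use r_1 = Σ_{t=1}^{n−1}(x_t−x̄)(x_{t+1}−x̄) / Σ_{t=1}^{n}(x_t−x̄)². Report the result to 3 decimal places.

Mean x̄ = (68 + 67 + 67 + 75 + 74 + 80)/6 = 71.8333
Deviations from mean: -3.8333, -4.8333, -4.8333, 3.1667, 2.1667, 8.1667
Numerator Σ_{t=1}^{5}(x_t−x̄)(x_{t+1}−x̄) = 51.1389
Denominator Σ(x_t−x̄)² = 142.8333
r_1 = 51.1389 / 142.8333 = 0.358

0.358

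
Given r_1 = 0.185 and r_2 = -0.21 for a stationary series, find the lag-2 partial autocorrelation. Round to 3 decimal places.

-0.253

φ_{22} = (r_2 − r_1²) / (1 − r_1²)
r_1² = (0.185)² = 0.034225
Numerator = -0.21 − 0.0342 = -0.2442; denominator = 1 − 0.0342 = 0.9658
φ_{22} = -0.2442 / 0.9658 = -0.253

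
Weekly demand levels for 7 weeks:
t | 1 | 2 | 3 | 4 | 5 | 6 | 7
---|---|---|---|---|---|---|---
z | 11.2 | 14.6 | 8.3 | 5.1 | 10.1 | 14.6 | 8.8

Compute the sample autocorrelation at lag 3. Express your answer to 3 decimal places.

-0.083

Mean z̄ = (11.2 + 14.6 + 8.3 + 5.1 + 10.1 + 14.6 + 8.8)/7 = 10.3857
Numerator Σ_{t=1}^{4}(z_t−z̄)(z_{t+3}−z̄) = -5.9163
Denominator Σ(z_t−z̄)² = 71.0686
r_3 = -5.9163 / 71.0686 = -0.083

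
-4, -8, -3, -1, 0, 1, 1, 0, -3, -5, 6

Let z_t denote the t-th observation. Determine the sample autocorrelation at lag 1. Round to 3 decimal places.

Mean z̄ = (-4 − 8 − 3 − 1 + 0 + 1 + 1 + 0 − 3 − 5 + 6)/11 = -1.4545
Numerator Σ_{t=1}^{10}(z_t−z̄)(z_{t+1}−z̄) = 16.7025
Denominator Σ(z_t−z̄)² = 138.7273
r_1 = 16.7025 / 138.7273 = 0.120

0.120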